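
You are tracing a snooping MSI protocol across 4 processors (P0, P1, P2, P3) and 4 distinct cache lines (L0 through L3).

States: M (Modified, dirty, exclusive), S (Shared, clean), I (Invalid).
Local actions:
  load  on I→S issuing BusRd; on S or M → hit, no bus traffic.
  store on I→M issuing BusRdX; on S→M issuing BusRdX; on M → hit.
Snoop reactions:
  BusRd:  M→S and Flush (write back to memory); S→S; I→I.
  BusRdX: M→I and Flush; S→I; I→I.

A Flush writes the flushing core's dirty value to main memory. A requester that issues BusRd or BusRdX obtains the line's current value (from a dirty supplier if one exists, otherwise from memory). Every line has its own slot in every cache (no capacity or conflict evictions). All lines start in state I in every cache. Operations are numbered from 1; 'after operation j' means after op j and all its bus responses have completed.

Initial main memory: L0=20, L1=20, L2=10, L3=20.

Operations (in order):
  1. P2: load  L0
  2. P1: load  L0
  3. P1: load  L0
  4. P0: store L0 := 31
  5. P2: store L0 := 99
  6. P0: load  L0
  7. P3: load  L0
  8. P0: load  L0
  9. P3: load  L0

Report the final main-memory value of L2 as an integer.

step 1: P2: load  L0  ⟶  IISI  (L0)  txn=BusRd  M[L0]=20
step 2: P1: load  L0  ⟶  ISSI  (L0)  txn=BusRd  M[L0]=20
step 3: P1: load  L0  ⟶  ISSI  (L0)  txn=∅  M[L0]=20
step 4: P0: store L0 := 31  ⟶  MIII  (L0)  txn=BusRdX  M[L0]=20
step 5: P2: store L0 := 99  ⟶  IIMI  (L0)  txn=BusRdX+Flush  M[L0]=31
step 6: P0: load  L0  ⟶  SISI  (L0)  txn=BusRd+Flush  M[L0]=99
step 7: P3: load  L0  ⟶  SISS  (L0)  txn=BusRd  M[L0]=99
step 8: P0: load  L0  ⟶  SISS  (L0)  txn=∅  M[L0]=99
step 9: P3: load  L0  ⟶  SISS  (L0)  txn=∅  M[L0]=99

memory[L2] = 10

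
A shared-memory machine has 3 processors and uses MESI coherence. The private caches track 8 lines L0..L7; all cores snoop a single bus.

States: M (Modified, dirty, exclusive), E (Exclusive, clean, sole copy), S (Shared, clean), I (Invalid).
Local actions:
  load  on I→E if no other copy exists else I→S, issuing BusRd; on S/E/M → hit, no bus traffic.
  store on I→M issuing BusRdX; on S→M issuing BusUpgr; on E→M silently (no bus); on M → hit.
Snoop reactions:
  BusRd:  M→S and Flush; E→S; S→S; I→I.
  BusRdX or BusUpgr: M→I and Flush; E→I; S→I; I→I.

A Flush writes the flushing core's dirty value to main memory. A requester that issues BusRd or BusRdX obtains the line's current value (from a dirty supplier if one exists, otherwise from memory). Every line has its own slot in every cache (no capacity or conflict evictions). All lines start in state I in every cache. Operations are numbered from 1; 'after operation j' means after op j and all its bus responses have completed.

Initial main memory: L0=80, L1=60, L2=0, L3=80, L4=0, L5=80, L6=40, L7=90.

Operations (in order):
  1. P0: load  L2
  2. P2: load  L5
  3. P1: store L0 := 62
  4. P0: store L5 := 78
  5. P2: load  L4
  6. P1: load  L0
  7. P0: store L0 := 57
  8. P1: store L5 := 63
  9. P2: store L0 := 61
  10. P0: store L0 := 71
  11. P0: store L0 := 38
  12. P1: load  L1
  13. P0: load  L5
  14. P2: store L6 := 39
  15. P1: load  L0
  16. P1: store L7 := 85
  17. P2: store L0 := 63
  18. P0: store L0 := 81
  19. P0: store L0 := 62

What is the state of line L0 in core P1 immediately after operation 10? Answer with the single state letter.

1. P0: load  L2  bus=[BusRd]  L2: P0=E P1=I P2=I  mem[L2]=0
2. P2: load  L5  bus=[BusRd]  L5: P0=I P1=I P2=E  mem[L5]=80
3. P1: store L0 := 62  bus=[BusRdX]  L0: P0=I P1=M P2=I  mem[L0]=80
4. P0: store L5 := 78  bus=[BusRdX]  L5: P0=M P1=I P2=I  mem[L5]=80
5. P2: load  L4  bus=[BusRd]  L4: P0=I P1=I P2=E  mem[L4]=0
6. P1: load  L0  bus=[-]  L0: P0=I P1=M P2=I  mem[L0]=80
7. P0: store L0 := 57  bus=[BusRdX,Flush]  L0: P0=M P1=I P2=I  mem[L0]=62
8. P1: store L5 := 63  bus=[BusRdX,Flush]  L5: P0=I P1=M P2=I  mem[L5]=78
9. P2: store L0 := 61  bus=[BusRdX,Flush]  L0: P0=I P1=I P2=M  mem[L0]=57
10. P0: store L0 := 71  bus=[BusRdX,Flush]  L0: P0=M P1=I P2=I  mem[L0]=61
11. P0: store L0 := 38  bus=[-]  L0: P0=M P1=I P2=I  mem[L0]=61
12. P1: load  L1  bus=[BusRd]  L1: P0=I P1=E P2=I  mem[L1]=60
13. P0: load  L5  bus=[BusRd,Flush]  L5: P0=S P1=S P2=I  mem[L5]=63
14. P2: store L6 := 39  bus=[BusRdX]  L6: P0=I P1=I P2=M  mem[L6]=40
15. P1: load  L0  bus=[BusRd,Flush]  L0: P0=S P1=S P2=I  mem[L0]=38
16. P1: store L7 := 85  bus=[BusRdX]  L7: P0=I P1=M P2=I  mem[L7]=90
17. P2: store L0 := 63  bus=[BusRdX]  L0: P0=I P1=I P2=M  mem[L0]=38
18. P0: store L0 := 81  bus=[BusRdX,Flush]  L0: P0=M P1=I P2=I  mem[L0]=63
19. P0: store L0 := 62  bus=[-]  L0: P0=M P1=I P2=I  mem[L0]=63

state = I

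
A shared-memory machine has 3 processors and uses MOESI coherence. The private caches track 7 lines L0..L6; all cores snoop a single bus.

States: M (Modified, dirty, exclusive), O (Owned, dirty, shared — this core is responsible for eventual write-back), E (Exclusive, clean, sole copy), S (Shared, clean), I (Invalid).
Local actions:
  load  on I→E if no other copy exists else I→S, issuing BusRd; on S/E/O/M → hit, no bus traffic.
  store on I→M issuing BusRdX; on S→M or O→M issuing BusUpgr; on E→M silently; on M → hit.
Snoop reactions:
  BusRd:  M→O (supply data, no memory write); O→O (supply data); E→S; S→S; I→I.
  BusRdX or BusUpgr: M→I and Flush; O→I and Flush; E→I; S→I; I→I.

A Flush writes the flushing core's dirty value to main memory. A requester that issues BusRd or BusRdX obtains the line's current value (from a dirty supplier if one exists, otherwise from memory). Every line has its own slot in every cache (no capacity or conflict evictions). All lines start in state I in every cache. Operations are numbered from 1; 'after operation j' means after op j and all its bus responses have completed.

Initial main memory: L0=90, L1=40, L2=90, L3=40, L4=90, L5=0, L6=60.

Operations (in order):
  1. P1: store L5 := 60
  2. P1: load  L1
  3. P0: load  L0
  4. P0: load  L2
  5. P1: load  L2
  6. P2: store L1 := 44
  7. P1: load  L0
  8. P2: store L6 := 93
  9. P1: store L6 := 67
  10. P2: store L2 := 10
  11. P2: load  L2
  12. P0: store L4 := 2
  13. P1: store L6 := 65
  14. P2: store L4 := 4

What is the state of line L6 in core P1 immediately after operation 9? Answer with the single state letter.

step 1: P1: store L5 := 60  ⟶  IMI  (L5)  txn=BusRdX  M[L5]=0
step 2: P1: load  L1  ⟶  IEI  (L1)  txn=BusRd  M[L1]=40
step 3: P0: load  L0  ⟶  EII  (L0)  txn=BusRd  M[L0]=90
step 4: P0: load  L2  ⟶  EII  (L2)  txn=BusRd  M[L2]=90
step 5: P1: load  L2  ⟶  SSI  (L2)  txn=BusRd  M[L2]=90
step 6: P2: store L1 := 44  ⟶  IIM  (L1)  txn=BusRdX  M[L1]=40
step 7: P1: load  L0  ⟶  SSI  (L0)  txn=BusRd  M[L0]=90
step 8: P2: store L6 := 93  ⟶  IIM  (L6)  txn=BusRdX  M[L6]=60
step 9: P1: store L6 := 67  ⟶  IMI  (L6)  txn=BusRdX+Flush  M[L6]=93
step 10: P2: store L2 := 10  ⟶  IIM  (L2)  txn=BusRdX  M[L2]=90
step 11: P2: load  L2  ⟶  IIM  (L2)  txn=∅  M[L2]=90
step 12: P0: store L4 := 2  ⟶  MII  (L4)  txn=BusRdX  M[L4]=90
step 13: P1: store L6 := 65  ⟶  IMI  (L6)  txn=∅  M[L6]=93
step 14: P2: store L4 := 4  ⟶  IIM  (L4)  txn=BusRdX+Flush  M[L4]=2

state = M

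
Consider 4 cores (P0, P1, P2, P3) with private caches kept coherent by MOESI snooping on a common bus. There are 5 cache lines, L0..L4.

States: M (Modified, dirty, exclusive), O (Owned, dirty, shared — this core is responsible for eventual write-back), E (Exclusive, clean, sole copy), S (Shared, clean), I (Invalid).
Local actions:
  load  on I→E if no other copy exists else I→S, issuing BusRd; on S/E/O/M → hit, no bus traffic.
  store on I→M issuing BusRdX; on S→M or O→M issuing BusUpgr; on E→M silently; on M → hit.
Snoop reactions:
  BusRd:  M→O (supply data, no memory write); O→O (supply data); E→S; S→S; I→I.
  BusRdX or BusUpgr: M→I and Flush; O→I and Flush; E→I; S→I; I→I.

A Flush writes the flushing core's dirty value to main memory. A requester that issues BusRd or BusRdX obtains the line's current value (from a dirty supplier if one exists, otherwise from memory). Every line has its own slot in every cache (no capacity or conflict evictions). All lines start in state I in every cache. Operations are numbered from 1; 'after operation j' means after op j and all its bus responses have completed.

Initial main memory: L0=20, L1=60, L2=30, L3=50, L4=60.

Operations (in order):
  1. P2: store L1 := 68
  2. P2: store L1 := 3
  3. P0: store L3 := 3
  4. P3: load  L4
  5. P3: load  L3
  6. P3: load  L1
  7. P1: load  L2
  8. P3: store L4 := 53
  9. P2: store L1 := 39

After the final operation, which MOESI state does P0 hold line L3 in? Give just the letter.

1. P2: store L1 := 68  bus=[BusRdX]  L1: P0=I P1=I P2=M P3=I  mem[L1]=60
2. P2: store L1 := 3  bus=[-]  L1: P0=I P1=I P2=M P3=I  mem[L1]=60
3. P0: store L3 := 3  bus=[BusRdX]  L3: P0=M P1=I P2=I P3=I  mem[L3]=50
4. P3: load  L4  bus=[BusRd]  L4: P0=I P1=I P2=I P3=E  mem[L4]=60
5. P3: load  L3  bus=[BusRd]  L3: P0=O P1=I P2=I P3=S  mem[L3]=50
6. P3: load  L1  bus=[BusRd]  L1: P0=I P1=I P2=O P3=S  mem[L1]=60
7. P1: load  L2  bus=[BusRd]  L2: P0=I P1=E P2=I P3=I  mem[L2]=30
8. P3: store L4 := 53  bus=[-]  L4: P0=I P1=I P2=I P3=M  mem[L4]=60
9. P2: store L1 := 39  bus=[BusUpgr]  L1: P0=I P1=I P2=M P3=I  mem[L1]=60

state = O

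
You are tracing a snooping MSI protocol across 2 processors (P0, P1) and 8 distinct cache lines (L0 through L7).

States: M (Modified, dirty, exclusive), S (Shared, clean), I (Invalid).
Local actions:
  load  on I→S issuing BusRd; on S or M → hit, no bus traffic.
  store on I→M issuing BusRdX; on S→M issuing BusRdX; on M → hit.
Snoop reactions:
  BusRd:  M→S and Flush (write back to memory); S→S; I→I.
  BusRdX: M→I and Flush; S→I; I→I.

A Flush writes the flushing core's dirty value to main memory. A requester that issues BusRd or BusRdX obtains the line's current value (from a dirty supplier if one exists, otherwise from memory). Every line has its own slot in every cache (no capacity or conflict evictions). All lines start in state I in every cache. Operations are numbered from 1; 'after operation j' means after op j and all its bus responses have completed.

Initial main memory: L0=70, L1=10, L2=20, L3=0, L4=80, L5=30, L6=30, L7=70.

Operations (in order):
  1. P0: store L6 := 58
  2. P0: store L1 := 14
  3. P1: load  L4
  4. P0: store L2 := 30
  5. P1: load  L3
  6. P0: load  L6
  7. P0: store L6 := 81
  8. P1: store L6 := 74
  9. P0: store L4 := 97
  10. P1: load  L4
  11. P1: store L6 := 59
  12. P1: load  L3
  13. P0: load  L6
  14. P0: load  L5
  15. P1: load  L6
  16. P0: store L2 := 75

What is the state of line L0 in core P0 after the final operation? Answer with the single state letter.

state = I

1. P0: store L6 := 58  bus=[BusRdX]  L6: P0=M P1=I  mem[L6]=30
2. P0: store L1 := 14  bus=[BusRdX]  L1: P0=M P1=I  mem[L1]=10
3. P1: load  L4  bus=[BusRd]  L4: P0=I P1=S  mem[L4]=80
4. P0: store L2 := 30  bus=[BusRdX]  L2: P0=M P1=I  mem[L2]=20
5. P1: load  L3  bus=[BusRd]  L3: P0=I P1=S  mem[L3]=0
6. P0: load  L6  bus=[-]  L6: P0=M P1=I  mem[L6]=30
7. P0: store L6 := 81  bus=[-]  L6: P0=M P1=I  mem[L6]=30
8. P1: store L6 := 74  bus=[BusRdX,Flush]  L6: P0=I P1=M  mem[L6]=81
9. P0: store L4 := 97  bus=[BusRdX]  L4: P0=M P1=I  mem[L4]=80
10. P1: load  L4  bus=[BusRd,Flush]  L4: P0=S P1=S  mem[L4]=97
11. P1: store L6 := 59  bus=[-]  L6: P0=I P1=M  mem[L6]=81
12. P1: load  L3  bus=[-]  L3: P0=I P1=S  mem[L3]=0
13. P0: load  L6  bus=[BusRd,Flush]  L6: P0=S P1=S  mem[L6]=59
14. P0: load  L5  bus=[BusRd]  L5: P0=S P1=I  mem[L5]=30
15. P1: load  L6  bus=[-]  L6: P0=S P1=S  mem[L6]=59
16. P0: store L2 := 75  bus=[-]  L2: P0=M P1=I  mem[L2]=20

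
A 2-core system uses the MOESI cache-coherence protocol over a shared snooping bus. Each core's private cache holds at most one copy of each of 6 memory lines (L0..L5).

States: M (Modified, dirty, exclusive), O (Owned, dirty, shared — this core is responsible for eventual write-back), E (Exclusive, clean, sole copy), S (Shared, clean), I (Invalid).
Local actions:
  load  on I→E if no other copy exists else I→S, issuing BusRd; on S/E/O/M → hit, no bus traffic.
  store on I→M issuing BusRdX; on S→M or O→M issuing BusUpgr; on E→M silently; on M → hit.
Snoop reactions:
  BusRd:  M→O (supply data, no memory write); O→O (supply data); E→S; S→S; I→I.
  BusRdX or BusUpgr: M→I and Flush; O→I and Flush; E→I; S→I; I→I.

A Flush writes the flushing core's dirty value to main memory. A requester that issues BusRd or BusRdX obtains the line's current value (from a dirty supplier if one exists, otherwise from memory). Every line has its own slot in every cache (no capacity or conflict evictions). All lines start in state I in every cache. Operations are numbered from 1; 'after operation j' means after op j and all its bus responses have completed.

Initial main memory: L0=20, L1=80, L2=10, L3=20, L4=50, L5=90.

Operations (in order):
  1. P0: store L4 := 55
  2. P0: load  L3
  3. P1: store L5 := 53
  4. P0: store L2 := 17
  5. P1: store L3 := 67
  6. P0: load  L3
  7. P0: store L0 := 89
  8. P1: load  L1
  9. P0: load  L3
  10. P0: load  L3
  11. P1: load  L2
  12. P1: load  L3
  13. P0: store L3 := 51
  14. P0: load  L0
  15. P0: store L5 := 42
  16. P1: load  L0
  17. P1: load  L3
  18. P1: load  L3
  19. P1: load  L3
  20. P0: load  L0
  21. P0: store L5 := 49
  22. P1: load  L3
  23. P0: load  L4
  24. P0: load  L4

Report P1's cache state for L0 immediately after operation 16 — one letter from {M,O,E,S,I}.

state = S

  op1 P0: store L4 := 55 → M/I on L4; bus BusRdX; mem=50
  op2 P0: load  L3 → E/I on L3; bus BusRd; mem=20
  op3 P1: store L5 := 53 → I/M on L5; bus BusRdX; mem=90
  op4 P0: store L2 := 17 → M/I on L2; bus BusRdX; mem=10
  op5 P1: store L3 := 67 → I/M on L3; bus BusRdX; mem=20
  op6 P0: load  L3 → S/O on L3; bus BusRd; mem=20
  op7 P0: store L0 := 89 → M/I on L0; bus BusRdX; mem=20
  op8 P1: load  L1 → I/E on L1; bus BusRd; mem=80
  op9 P0: load  L3 → S/O on L3; bus (none); mem=20
  op10 P0: load  L3 → S/O on L3; bus (none); mem=20
  op11 P1: load  L2 → O/S on L2; bus BusRd; mem=10
  op12 P1: load  L3 → S/O on L3; bus (none); mem=20
  op13 P0: store L3 := 51 → M/I on L3; bus BusUpgr Flush; mem=67
  op14 P0: load  L0 → M/I on L0; bus (none); mem=20
  op15 P0: store L5 := 42 → M/I on L5; bus BusRdX Flush; mem=53
  op16 P1: load  L0 → O/S on L0; bus BusRd; mem=20
  op17 P1: load  L3 → O/S on L3; bus BusRd; mem=67
  op18 P1: load  L3 → O/S on L3; bus (none); mem=67
  op19 P1: load  L3 → O/S on L3; bus (none); mem=67
  op20 P0: load  L0 → O/S on L0; bus (none); mem=20
  op21 P0: store L5 := 49 → M/I on L5; bus (none); mem=53
  op22 P1: load  L3 → O/S on L3; bus (none); mem=67
  op23 P0: load  L4 → M/I on L4; bus (none); mem=50
  op24 P0: load  L4 → M/I on L4; bus (none); mem=50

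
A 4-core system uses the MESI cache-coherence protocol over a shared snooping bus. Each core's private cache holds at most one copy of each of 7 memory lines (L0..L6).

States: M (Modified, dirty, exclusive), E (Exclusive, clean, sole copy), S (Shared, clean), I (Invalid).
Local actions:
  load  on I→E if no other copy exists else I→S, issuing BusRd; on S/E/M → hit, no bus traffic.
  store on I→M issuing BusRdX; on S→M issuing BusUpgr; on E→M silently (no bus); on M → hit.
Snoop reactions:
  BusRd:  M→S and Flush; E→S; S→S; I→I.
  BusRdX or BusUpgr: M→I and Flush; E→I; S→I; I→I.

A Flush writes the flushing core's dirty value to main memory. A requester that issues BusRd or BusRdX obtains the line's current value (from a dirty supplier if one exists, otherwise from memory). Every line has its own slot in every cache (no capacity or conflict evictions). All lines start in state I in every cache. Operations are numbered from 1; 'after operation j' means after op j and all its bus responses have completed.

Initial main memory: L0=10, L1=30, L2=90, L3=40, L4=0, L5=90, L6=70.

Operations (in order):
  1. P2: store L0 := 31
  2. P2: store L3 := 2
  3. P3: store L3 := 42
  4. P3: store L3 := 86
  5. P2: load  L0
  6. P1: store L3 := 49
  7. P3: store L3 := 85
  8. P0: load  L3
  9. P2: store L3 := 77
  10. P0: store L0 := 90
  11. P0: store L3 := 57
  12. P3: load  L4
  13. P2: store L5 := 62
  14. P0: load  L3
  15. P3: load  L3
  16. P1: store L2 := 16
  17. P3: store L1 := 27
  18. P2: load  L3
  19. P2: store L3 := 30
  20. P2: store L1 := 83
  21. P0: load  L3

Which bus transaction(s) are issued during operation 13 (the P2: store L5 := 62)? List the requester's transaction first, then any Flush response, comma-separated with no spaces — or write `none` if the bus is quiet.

  op1 P2: store L0 := 31 → I/I/M/I on L0; bus BusRdX; mem=10
  op2 P2: store L3 := 2 → I/I/M/I on L3; bus BusRdX; mem=40
  op3 P3: store L3 := 42 → I/I/I/M on L3; bus BusRdX Flush; mem=2
  op4 P3: store L3 := 86 → I/I/I/M on L3; bus (none); mem=2
  op5 P2: load  L0 → I/I/M/I on L0; bus (none); mem=10
  op6 P1: store L3 := 49 → I/M/I/I on L3; bus BusRdX Flush; mem=86
  op7 P3: store L3 := 85 → I/I/I/M on L3; bus BusRdX Flush; mem=49
  op8 P0: load  L3 → S/I/I/S on L3; bus BusRd Flush; mem=85
  op9 P2: store L3 := 77 → I/I/M/I on L3; bus BusRdX; mem=85
  op10 P0: store L0 := 90 → M/I/I/I on L0; bus BusRdX Flush; mem=31
  op11 P0: store L3 := 57 → M/I/I/I on L3; bus BusRdX Flush; mem=77
  op12 P3: load  L4 → I/I/I/E on L4; bus BusRd; mem=0
  op13 P2: store L5 := 62 → I/I/M/I on L5; bus BusRdX; mem=90
  op14 P0: load  L3 → M/I/I/I on L3; bus (none); mem=77
  op15 P3: load  L3 → S/I/I/S on L3; bus BusRd Flush; mem=57
  op16 P1: store L2 := 16 → I/M/I/I on L2; bus BusRdX; mem=90
  op17 P3: store L1 := 27 → I/I/I/M on L1; bus BusRdX; mem=30
  op18 P2: load  L3 → S/I/S/S on L3; bus BusRd; mem=57
  op19 P2: store L3 := 30 → I/I/M/I on L3; bus BusUpgr; mem=57
  op20 P2: store L1 := 83 → I/I/M/I on L1; bus BusRdX Flush; mem=27
  op21 P0: load  L3 → S/I/S/I on L3; bus BusRd Flush; mem=30

bus = BusRdX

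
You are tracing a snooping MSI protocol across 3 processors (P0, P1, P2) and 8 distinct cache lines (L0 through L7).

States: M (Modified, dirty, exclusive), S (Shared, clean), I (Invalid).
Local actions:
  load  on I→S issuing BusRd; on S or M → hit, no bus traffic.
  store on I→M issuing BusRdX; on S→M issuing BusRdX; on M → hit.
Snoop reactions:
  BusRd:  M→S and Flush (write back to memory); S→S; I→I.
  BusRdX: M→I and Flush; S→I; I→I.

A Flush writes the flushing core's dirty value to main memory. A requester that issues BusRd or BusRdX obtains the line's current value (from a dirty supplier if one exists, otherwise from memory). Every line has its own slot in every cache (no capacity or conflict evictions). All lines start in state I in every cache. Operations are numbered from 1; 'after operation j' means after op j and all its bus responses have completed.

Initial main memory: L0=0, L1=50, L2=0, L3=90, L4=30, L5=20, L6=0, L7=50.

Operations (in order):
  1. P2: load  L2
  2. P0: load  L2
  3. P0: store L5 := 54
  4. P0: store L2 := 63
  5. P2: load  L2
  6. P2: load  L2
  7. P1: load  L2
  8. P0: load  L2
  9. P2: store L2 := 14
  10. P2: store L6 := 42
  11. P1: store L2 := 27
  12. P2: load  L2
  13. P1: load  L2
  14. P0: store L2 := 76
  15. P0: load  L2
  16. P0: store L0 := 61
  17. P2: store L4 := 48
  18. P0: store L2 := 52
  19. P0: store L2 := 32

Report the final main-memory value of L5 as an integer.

1. P2: load  L2  bus=[BusRd]  L2: P0=I P1=I P2=S  mem[L2]=0
2. P0: load  L2  bus=[BusRd]  L2: P0=S P1=I P2=S  mem[L2]=0
3. P0: store L5 := 54  bus=[BusRdX]  L5: P0=M P1=I P2=I  mem[L5]=20
4. P0: store L2 := 63  bus=[BusRdX]  L2: P0=M P1=I P2=I  mem[L2]=0
5. P2: load  L2  bus=[BusRd,Flush]  L2: P0=S P1=I P2=S  mem[L2]=63
6. P2: load  L2  bus=[-]  L2: P0=S P1=I P2=S  mem[L2]=63
7. P1: load  L2  bus=[BusRd]  L2: P0=S P1=S P2=S  mem[L2]=63
8. P0: load  L2  bus=[-]  L2: P0=S P1=S P2=S  mem[L2]=63
9. P2: store L2 := 14  bus=[BusRdX]  L2: P0=I P1=I P2=M  mem[L2]=63
10. P2: store L6 := 42  bus=[BusRdX]  L6: P0=I P1=I P2=M  mem[L6]=0
11. P1: store L2 := 27  bus=[BusRdX,Flush]  L2: P0=I P1=M P2=I  mem[L2]=14
12. P2: load  L2  bus=[BusRd,Flush]  L2: P0=I P1=S P2=S  mem[L2]=27
13. P1: load  L2  bus=[-]  L2: P0=I P1=S P2=S  mem[L2]=27
14. P0: store L2 := 76  bus=[BusRdX]  L2: P0=M P1=I P2=I  mem[L2]=27
15. P0: load  L2  bus=[-]  L2: P0=M P1=I P2=I  mem[L2]=27
16. P0: store L0 := 61  bus=[BusRdX]  L0: P0=M P1=I P2=I  mem[L0]=0
17. P2: store L4 := 48  bus=[BusRdX]  L4: P0=I P1=I P2=M  mem[L4]=30
18. P0: store L2 := 52  bus=[-]  L2: P0=M P1=I P2=I  mem[L2]=27
19. P0: store L2 := 32  bus=[-]  L2: P0=M P1=I P2=I  mem[L2]=27

memory[L5] = 20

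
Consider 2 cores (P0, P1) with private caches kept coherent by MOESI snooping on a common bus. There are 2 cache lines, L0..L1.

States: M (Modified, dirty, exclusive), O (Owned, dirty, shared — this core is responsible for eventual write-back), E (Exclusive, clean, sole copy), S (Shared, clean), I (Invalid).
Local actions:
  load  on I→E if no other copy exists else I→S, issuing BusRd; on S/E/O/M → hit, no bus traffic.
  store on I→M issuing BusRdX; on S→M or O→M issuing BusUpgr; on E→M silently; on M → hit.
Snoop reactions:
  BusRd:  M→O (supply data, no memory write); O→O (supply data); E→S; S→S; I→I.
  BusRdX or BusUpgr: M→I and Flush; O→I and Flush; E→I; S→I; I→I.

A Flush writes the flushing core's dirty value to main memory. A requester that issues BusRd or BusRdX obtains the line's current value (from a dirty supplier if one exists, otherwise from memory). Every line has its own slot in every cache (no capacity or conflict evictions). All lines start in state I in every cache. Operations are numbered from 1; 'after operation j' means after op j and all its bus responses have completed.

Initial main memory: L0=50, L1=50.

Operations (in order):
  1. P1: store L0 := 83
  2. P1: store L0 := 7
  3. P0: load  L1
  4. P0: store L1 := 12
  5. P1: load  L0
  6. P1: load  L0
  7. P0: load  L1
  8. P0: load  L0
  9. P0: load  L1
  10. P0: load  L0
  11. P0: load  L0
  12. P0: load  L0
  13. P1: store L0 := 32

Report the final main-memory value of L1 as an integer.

1. P1: store L0 := 83  bus=[BusRdX]  L0: P0=I P1=M  mem[L0]=50
2. P1: store L0 := 7  bus=[-]  L0: P0=I P1=M  mem[L0]=50
3. P0: load  L1  bus=[BusRd]  L1: P0=E P1=I  mem[L1]=50
4. P0: store L1 := 12  bus=[-]  L1: P0=M P1=I  mem[L1]=50
5. P1: load  L0  bus=[-]  L0: P0=I P1=M  mem[L0]=50
6. P1: load  L0  bus=[-]  L0: P0=I P1=M  mem[L0]=50
7. P0: load  L1  bus=[-]  L1: P0=M P1=I  mem[L1]=50
8. P0: load  L0  bus=[BusRd]  L0: P0=S P1=O  mem[L0]=50
9. P0: load  L1  bus=[-]  L1: P0=M P1=I  mem[L1]=50
10. P0: load  L0  bus=[-]  L0: P0=S P1=O  mem[L0]=50
11. P0: load  L0  bus=[-]  L0: P0=S P1=O  mem[L0]=50
12. P0: load  L0  bus=[-]  L0: P0=S P1=O  mem[L0]=50
13. P1: store L0 := 32  bus=[BusUpgr]  L0: P0=I P1=M  mem[L0]=50

memory[L1] = 50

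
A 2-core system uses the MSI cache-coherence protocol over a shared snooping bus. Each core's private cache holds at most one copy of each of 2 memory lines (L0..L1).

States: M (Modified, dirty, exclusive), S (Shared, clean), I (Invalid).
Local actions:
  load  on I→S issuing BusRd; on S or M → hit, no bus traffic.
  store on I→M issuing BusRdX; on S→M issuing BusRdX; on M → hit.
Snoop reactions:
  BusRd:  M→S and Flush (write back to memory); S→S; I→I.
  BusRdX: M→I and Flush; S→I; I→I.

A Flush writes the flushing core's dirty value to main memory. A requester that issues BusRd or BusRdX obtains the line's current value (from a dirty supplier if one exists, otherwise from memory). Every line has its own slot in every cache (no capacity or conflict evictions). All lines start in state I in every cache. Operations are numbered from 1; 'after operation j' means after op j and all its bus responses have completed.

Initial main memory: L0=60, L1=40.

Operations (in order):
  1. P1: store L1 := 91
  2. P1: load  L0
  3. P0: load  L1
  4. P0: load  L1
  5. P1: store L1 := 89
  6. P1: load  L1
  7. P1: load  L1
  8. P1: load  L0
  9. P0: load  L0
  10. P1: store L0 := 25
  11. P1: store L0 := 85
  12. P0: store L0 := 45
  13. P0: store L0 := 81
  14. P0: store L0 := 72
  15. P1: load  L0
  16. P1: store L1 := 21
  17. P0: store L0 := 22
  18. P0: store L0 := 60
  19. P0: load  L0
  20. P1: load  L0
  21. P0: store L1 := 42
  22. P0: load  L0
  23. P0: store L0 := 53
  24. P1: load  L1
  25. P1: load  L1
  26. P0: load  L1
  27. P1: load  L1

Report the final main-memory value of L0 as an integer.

memory[L0] = 60

  op1 P1: store L1 := 91 → I/M on L1; bus BusRdX; mem=40
  op2 P1: load  L0 → I/S on L0; bus BusRd; mem=60
  op3 P0: load  L1 → S/S on L1; bus BusRd Flush; mem=91
  op4 P0: load  L1 → S/S on L1; bus (none); mem=91
  op5 P1: store L1 := 89 → I/M on L1; bus BusRdX; mem=91
  op6 P1: load  L1 → I/M on L1; bus (none); mem=91
  op7 P1: load  L1 → I/M on L1; bus (none); mem=91
  op8 P1: load  L0 → I/S on L0; bus (none); mem=60
  op9 P0: load  L0 → S/S on L0; bus BusRd; mem=60
  op10 P1: store L0 := 25 → I/M on L0; bus BusRdX; mem=60
  op11 P1: store L0 := 85 → I/M on L0; bus (none); mem=60
  op12 P0: store L0 := 45 → M/I on L0; bus BusRdX Flush; mem=85
  op13 P0: store L0 := 81 → M/I on L0; bus (none); mem=85
  op14 P0: store L0 := 72 → M/I on L0; bus (none); mem=85
  op15 P1: load  L0 → S/S on L0; bus BusRd Flush; mem=72
  op16 P1: store L1 := 21 → I/M on L1; bus (none); mem=91
  op17 P0: store L0 := 22 → M/I on L0; bus BusRdX; mem=72
  op18 P0: store L0 := 60 → M/I on L0; bus (none); mem=72
  op19 P0: load  L0 → M/I on L0; bus (none); mem=72
  op20 P1: load  L0 → S/S on L0; bus BusRd Flush; mem=60
  op21 P0: store L1 := 42 → M/I on L1; bus BusRdX Flush; mem=21
  op22 P0: load  L0 → S/S on L0; bus (none); mem=60
  op23 P0: store L0 := 53 → M/I on L0; bus BusRdX; mem=60
  op24 P1: load  L1 → S/S on L1; bus BusRd Flush; mem=42
  op25 P1: load  L1 → S/S on L1; bus (none); mem=42
  op26 P0: load  L1 → S/S on L1; bus (none); mem=42
  op27 P1: load  L1 → S/S on L1; bus (none); mem=42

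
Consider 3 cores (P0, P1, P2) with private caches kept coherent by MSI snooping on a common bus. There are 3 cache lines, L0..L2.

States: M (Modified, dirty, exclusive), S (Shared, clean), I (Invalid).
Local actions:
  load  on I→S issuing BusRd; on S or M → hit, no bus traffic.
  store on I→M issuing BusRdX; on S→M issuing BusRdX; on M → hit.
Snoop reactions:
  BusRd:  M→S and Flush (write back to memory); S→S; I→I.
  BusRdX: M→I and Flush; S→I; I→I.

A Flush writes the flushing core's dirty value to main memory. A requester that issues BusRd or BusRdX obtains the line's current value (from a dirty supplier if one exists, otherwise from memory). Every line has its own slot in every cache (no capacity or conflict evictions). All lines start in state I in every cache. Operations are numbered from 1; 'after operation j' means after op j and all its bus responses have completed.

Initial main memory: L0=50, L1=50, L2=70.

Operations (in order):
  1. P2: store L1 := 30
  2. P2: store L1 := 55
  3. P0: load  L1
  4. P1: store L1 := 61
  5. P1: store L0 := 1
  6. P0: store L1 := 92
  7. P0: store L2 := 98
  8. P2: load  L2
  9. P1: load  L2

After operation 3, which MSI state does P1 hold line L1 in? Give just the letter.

state = I

[1] P2: store L1 := 30 | P0:I, P1:I, P2:M(30) | bus: BusRdX
[2] P2: store L1 := 55 | P0:I, P1:I, P2:M(55) | bus: none
[3] P0: load  L1 | P0:S(55), P1:I, P2:S(55) | bus: BusRd,Flush
[4] P1: store L1 := 61 | P0:I, P1:M(61), P2:I | bus: BusRdX
[5] P1: store L0 := 1 | P0:I, P1:M(1), P2:I | bus: BusRdX
[6] P0: store L1 := 92 | P0:M(92), P1:I, P2:I | bus: BusRdX,Flush
[7] P0: store L2 := 98 | P0:M(98), P1:I, P2:I | bus: BusRdX
[8] P2: load  L2 | P0:S(98), P1:I, P2:S(98) | bus: BusRd,Flush
[9] P1: load  L2 | P0:S(98), P1:S(98), P2:S(98) | bus: BusRd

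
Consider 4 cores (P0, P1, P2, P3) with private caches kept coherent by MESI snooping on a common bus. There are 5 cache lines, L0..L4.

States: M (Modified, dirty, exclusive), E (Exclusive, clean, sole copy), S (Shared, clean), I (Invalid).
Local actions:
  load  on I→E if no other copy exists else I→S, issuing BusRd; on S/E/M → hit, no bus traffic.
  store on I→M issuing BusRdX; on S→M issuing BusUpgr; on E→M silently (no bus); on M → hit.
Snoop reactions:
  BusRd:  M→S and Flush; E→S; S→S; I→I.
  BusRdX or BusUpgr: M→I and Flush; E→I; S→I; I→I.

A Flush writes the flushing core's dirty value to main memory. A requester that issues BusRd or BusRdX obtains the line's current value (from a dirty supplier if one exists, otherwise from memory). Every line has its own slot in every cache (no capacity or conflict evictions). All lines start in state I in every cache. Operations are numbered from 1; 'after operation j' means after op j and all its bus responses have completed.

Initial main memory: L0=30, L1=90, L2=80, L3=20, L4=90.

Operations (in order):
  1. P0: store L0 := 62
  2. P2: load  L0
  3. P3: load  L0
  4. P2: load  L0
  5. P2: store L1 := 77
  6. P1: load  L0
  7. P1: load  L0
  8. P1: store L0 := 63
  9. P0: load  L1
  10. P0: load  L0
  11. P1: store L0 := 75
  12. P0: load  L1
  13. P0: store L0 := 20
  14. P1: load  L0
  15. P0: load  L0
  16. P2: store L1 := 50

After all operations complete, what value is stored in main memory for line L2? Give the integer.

memory[L2] = 80

step 1: P0: store L0 := 62  ⟶  MIII  (L0)  txn=BusRdX  M[L0]=30
step 2: P2: load  L0  ⟶  SISI  (L0)  txn=BusRd+Flush  M[L0]=62
step 3: P3: load  L0  ⟶  SISS  (L0)  txn=BusRd  M[L0]=62
step 4: P2: load  L0  ⟶  SISS  (L0)  txn=∅  M[L0]=62
step 5: P2: store L1 := 77  ⟶  IIMI  (L1)  txn=BusRdX  M[L1]=90
step 6: P1: load  L0  ⟶  SSSS  (L0)  txn=BusRd  M[L0]=62
step 7: P1: load  L0  ⟶  SSSS  (L0)  txn=∅  M[L0]=62
step 8: P1: store L0 := 63  ⟶  IMII  (L0)  txn=BusUpgr  M[L0]=62
step 9: P0: load  L1  ⟶  SISI  (L1)  txn=BusRd+Flush  M[L1]=77
step 10: P0: load  L0  ⟶  SSII  (L0)  txn=BusRd+Flush  M[L0]=63
step 11: P1: store L0 := 75  ⟶  IMII  (L0)  txn=BusUpgr  M[L0]=63
step 12: P0: load  L1  ⟶  SISI  (L1)  txn=∅  M[L1]=77
step 13: P0: store L0 := 20  ⟶  MIII  (L0)  txn=BusRdX+Flush  M[L0]=75
step 14: P1: load  L0  ⟶  SSII  (L0)  txn=BusRd+Flush  M[L0]=20
step 15: P0: load  L0  ⟶  SSII  (L0)  txn=∅  M[L0]=20
step 16: P2: store L1 := 50  ⟶  IIMI  (L1)  txn=BusUpgr  M[L1]=77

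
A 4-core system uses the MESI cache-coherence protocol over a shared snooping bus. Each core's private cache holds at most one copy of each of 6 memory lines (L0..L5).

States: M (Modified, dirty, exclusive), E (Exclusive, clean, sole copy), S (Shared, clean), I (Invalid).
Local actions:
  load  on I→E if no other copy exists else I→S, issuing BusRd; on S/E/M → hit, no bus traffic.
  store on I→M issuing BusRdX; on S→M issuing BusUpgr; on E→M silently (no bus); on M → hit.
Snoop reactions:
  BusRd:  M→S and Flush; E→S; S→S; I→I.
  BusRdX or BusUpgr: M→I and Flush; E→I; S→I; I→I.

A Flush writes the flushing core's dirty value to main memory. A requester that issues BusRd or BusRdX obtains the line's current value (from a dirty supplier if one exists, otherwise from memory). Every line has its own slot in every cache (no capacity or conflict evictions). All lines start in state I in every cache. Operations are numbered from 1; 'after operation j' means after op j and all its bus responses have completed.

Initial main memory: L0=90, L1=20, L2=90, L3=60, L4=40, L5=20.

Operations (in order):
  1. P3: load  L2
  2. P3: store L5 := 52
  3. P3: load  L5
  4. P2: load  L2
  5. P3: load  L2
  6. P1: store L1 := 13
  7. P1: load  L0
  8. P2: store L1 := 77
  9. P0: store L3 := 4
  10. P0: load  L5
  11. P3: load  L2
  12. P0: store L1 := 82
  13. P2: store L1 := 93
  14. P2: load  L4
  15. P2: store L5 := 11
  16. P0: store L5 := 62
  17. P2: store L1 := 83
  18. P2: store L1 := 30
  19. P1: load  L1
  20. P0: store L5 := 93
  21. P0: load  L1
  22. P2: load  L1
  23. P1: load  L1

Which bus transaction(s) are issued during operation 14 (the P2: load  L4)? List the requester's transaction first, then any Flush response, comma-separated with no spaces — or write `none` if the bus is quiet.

bus = BusRd

  op1 P3: load  L2 → I/I/I/E on L2; bus BusRd; mem=90
  op2 P3: store L5 := 52 → I/I/I/M on L5; bus BusRdX; mem=20
  op3 P3: load  L5 → I/I/I/M on L5; bus (none); mem=20
  op4 P2: load  L2 → I/I/S/S on L2; bus BusRd; mem=90
  op5 P3: load  L2 → I/I/S/S on L2; bus (none); mem=90
  op6 P1: store L1 := 13 → I/M/I/I on L1; bus BusRdX; mem=20
  op7 P1: load  L0 → I/E/I/I on L0; bus BusRd; mem=90
  op8 P2: store L1 := 77 → I/I/M/I on L1; bus BusRdX Flush; mem=13
  op9 P0: store L3 := 4 → M/I/I/I on L3; bus BusRdX; mem=60
  op10 P0: load  L5 → S/I/I/S on L5; bus BusRd Flush; mem=52
  op11 P3: load  L2 → I/I/S/S on L2; bus (none); mem=90
  op12 P0: store L1 := 82 → M/I/I/I on L1; bus BusRdX Flush; mem=77
  op13 P2: store L1 := 93 → I/I/M/I on L1; bus BusRdX Flush; mem=82
  op14 P2: load  L4 → I/I/E/I on L4; bus BusRd; mem=40
  op15 P2: store L5 := 11 → I/I/M/I on L5; bus BusRdX; mem=52
  op16 P0: store L5 := 62 → M/I/I/I on L5; bus BusRdX Flush; mem=11
  op17 P2: store L1 := 83 → I/I/M/I on L1; bus (none); mem=82
  op18 P2: store L1 := 30 → I/I/M/I on L1; bus (none); mem=82
  op19 P1: load  L1 → I/S/S/I on L1; bus BusRd Flush; mem=30
  op20 P0: store L5 := 93 → M/I/I/I on L5; bus (none); mem=11
  op21 P0: load  L1 → S/S/S/I on L1; bus BusRd; mem=30
  op22 P2: load  L1 → S/S/S/I on L1; bus (none); mem=30
  op23 P1: load  L1 → S/S/S/I on L1; bus (none); mem=30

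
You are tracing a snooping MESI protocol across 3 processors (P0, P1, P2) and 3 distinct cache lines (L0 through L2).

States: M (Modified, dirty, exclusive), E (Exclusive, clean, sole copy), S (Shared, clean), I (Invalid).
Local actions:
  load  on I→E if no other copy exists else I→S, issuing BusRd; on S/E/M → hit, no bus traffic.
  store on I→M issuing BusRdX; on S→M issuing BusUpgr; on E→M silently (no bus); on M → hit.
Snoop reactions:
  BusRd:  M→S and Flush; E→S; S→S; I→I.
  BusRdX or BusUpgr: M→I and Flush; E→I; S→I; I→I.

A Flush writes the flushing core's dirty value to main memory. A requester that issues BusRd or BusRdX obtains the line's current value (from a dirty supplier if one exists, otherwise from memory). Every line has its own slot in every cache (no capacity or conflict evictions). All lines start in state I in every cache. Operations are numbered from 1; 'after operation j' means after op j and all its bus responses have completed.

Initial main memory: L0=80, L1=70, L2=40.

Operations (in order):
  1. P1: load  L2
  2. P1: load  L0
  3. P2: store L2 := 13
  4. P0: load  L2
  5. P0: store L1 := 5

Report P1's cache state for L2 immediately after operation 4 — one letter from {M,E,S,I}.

state = I

1. P1: load  L2  bus=[BusRd]  L2: P0=I P1=E P2=I  mem[L2]=40
2. P1: load  L0  bus=[BusRd]  L0: P0=I P1=E P2=I  mem[L0]=80
3. P2: store L2 := 13  bus=[BusRdX]  L2: P0=I P1=I P2=M  mem[L2]=40
4. P0: load  L2  bus=[BusRd,Flush]  L2: P0=S P1=I P2=S  mem[L2]=13
5. P0: store L1 := 5  bus=[BusRdX]  L1: P0=M P1=I P2=I  mem[L1]=70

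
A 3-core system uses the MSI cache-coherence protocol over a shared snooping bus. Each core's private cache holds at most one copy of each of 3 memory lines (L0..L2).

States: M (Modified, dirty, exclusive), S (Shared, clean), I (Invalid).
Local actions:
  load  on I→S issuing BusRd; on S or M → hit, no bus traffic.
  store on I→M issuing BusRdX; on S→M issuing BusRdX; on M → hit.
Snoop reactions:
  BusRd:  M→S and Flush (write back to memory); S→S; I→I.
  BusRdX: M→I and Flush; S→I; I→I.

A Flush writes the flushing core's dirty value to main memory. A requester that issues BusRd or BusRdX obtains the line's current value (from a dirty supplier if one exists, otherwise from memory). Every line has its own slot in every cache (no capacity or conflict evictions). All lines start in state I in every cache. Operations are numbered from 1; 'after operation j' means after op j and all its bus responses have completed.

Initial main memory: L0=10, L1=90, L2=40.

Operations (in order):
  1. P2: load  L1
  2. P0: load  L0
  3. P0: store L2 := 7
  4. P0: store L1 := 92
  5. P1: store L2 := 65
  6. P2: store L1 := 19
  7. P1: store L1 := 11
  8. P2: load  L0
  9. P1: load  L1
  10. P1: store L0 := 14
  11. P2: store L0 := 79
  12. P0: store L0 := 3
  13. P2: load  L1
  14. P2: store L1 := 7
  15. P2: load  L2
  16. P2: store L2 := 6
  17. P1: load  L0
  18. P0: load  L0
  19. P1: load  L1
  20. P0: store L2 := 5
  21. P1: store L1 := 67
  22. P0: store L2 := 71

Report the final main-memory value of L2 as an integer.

[1] P2: load  L1 | P0:I, P1:I, P2:S(90) | bus: BusRd
[2] P0: load  L0 | P0:S(10), P1:I, P2:I | bus: BusRd
[3] P0: store L2 := 7 | P0:M(7), P1:I, P2:I | bus: BusRdX
[4] P0: store L1 := 92 | P0:M(92), P1:I, P2:I | bus: BusRdX
[5] P1: store L2 := 65 | P0:I, P1:M(65), P2:I | bus: BusRdX,Flush
[6] P2: store L1 := 19 | P0:I, P1:I, P2:M(19) | bus: BusRdX,Flush
[7] P1: store L1 := 11 | P0:I, P1:M(11), P2:I | bus: BusRdX,Flush
[8] P2: load  L0 | P0:S(10), P1:I, P2:S(10) | bus: BusRd
[9] P1: load  L1 | P0:I, P1:M(11), P2:I | bus: none
[10] P1: store L0 := 14 | P0:I, P1:M(14), P2:I | bus: BusRdX
[11] P2: store L0 := 79 | P0:I, P1:I, P2:M(79) | bus: BusRdX,Flush
[12] P0: store L0 := 3 | P0:M(3), P1:I, P2:I | bus: BusRdX,Flush
[13] P2: load  L1 | P0:I, P1:S(11), P2:S(11) | bus: BusRd,Flush
[14] P2: store L1 := 7 | P0:I, P1:I, P2:M(7) | bus: BusRdX
[15] P2: load  L2 | P0:I, P1:S(65), P2:S(65) | bus: BusRd,Flush
[16] P2: store L2 := 6 | P0:I, P1:I, P2:M(6) | bus: BusRdX
[17] P1: load  L0 | P0:S(3), P1:S(3), P2:I | bus: BusRd,Flush
[18] P0: load  L0 | P0:S(3), P1:S(3), P2:I | bus: none
[19] P1: load  L1 | P0:I, P1:S(7), P2:S(7) | bus: BusRd,Flush
[20] P0: store L2 := 5 | P0:M(5), P1:I, P2:I | bus: BusRdX,Flush
[21] P1: store L1 := 67 | P0:I, P1:M(67), P2:I | bus: BusRdX
[22] P0: store L2 := 71 | P0:M(71), P1:I, P2:I | bus: none

memory[L2] = 6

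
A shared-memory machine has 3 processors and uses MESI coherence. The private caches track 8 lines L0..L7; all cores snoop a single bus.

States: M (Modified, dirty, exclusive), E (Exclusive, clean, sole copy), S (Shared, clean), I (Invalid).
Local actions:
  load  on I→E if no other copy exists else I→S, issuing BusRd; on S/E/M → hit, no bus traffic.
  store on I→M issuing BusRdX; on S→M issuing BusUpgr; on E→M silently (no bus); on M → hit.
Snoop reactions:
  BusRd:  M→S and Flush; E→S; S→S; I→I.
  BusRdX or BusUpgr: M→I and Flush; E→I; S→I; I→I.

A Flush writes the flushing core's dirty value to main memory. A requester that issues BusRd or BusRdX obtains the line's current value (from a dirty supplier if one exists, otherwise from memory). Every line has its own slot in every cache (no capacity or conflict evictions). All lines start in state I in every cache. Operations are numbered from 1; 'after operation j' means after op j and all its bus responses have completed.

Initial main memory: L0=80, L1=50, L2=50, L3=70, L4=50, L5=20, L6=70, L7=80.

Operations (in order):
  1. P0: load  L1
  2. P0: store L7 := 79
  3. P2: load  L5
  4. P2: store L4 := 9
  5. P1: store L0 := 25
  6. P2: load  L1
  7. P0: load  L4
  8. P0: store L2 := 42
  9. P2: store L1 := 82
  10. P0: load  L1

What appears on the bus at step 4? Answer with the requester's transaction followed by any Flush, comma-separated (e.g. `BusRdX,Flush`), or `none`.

bus = BusRdX

step 1: P0: load  L1  ⟶  EII  (L1)  txn=BusRd  M[L1]=50
step 2: P0: store L7 := 79  ⟶  MII  (L7)  txn=BusRdX  M[L7]=80
step 3: P2: load  L5  ⟶  IIE  (L5)  txn=BusRd  M[L5]=20
step 4: P2: store L4 := 9  ⟶  IIM  (L4)  txn=BusRdX  M[L4]=50
step 5: P1: store L0 := 25  ⟶  IMI  (L0)  txn=BusRdX  M[L0]=80
step 6: P2: load  L1  ⟶  SIS  (L1)  txn=BusRd  M[L1]=50
step 7: P0: load  L4  ⟶  SIS  (L4)  txn=BusRd+Flush  M[L4]=9
step 8: P0: store L2 := 42  ⟶  MII  (L2)  txn=BusRdX  M[L2]=50
step 9: P2: store L1 := 82  ⟶  IIM  (L1)  txn=BusUpgr  M[L1]=50
step 10: P0: load  L1  ⟶  SIS  (L1)  txn=BusRd+Flush  M[L1]=82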